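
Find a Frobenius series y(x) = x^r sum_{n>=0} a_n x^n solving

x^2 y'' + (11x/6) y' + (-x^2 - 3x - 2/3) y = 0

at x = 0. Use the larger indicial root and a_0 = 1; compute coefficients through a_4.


Write in Frobenius form y'' + (p(x)/x) y' + (q(x)/x^2) y = 0:
  p(x) = 11/6,  q(x) = -x^2 - 3x - 2/3.
Indicial equation: r(r-1) + (11/6) r + (-2/3) = 0 -> roots r_1 = 1/2, r_2 = -4/3.
Take r = r_1 = 1/2. Let y(x) = x^r sum_{n>=0} a_n x^n with a_0 = 1.
Substitute y = x^r sum a_n x^n and match x^{r+n}. The recurrence is
  D(n) a_n - 3 a_{n-1} - 1 a_{n-2} = 0,  where D(n) = (r+n)(r+n-1) + (11/6)(r+n) + (-2/3).
  a_n = [3 a_{n-1} + 1 a_{n-2}] / D(n).
Since the indicial polynomial factors as (r - r_1)(r - r_2), D(n) = (r_1 + n - r_1)(r_1 + n - r_2) = n(n + 11/6).
Evaluating step by step (a_0 = 1):
  n = 1: D(1) = 1(1 + 11/6) = 17/6; numerator = 3(1) = 3; a_1 = (3)/(17/6) = 18/17
  n = 2: D(2) = 2(2 + 11/6) = 23/3; numerator = 3(18/17) + 1(1) = 71/17; a_2 = (71/17)/(23/3) = 213/391
  n = 3: D(3) = 3(3 + 11/6) = 29/2; numerator = 3(213/391) + 1(18/17) = 1053/391; a_3 = (1053/391)/(29/2) = 2106/11339
  n = 4: D(4) = 4(4 + 11/6) = 70/3; numerator = 3(2106/11339) + 1(213/391) = 735/667; a_4 = (735/667)/(70/3) = 63/1334

r = 1/2; a_0 = 1; a_1 = 18/17; a_2 = 213/391; a_3 = 2106/11339; a_4 = 63/1334


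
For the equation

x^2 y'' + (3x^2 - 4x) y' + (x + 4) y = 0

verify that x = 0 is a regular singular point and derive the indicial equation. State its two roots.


Divide by x^2 to reach normal form y'' + P_1(x) y' + P_2(x) y = 0 with P_1(x) = 3 - 4/x and P_2(x) = 1/x + 4/x^2.
x = 0 is a singular point because the y'-coefficient 3 - 4/x has a pole at x = 0 and the y-coefficient 1/x + 4/x^2 has a pole at x = 0.
It is a regular singular point because x P_1(x) = p(x) = 3x - 4 and x^2 P_2(x) = q(x) = x + 4 are polynomials, hence analytic at x = 0.
p(0) = -4,  q(0) = 4.
Indicial equation: r(r-1) + p(0) r + q(0) = 0, i.e. r^2 + (p(0) - 1) r + q(0) = 0, i.e. r^2 - 5 r + 4 = 0.
Discriminant: (-5)^2 - 4(4) = 9, so r = (5 ± 3)/2.
Solving: r_1 = 4, r_2 = 1.

indicial: r^2 - 5 r + 4 = 0; roots r_1 = 4, r_2 = 1


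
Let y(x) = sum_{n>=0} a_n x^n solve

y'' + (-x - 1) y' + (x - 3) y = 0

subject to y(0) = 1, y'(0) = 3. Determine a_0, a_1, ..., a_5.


Ansatz: y(x) = sum_{n>=0} a_n x^n, so y'(x) = sum_{n>=1} n a_n x^(n-1) and y''(x) = sum_{n>=2} n(n-1) a_n x^(n-2).
Substitute into P(x) y'' + Q(x) y' + R(x) y = 0 with P(x) = 1, Q(x) = -x - 1, R(x) = x - 3, and match powers of x.
Initial conditions: a_0 = 1, a_1 = 3.
Setting the coefficient of each power of x to zero and solving order by order (substituting the coefficients already found):
  x^0: 2 a_2 - a_1 - 3 a_0 = 0  ->  2 a_2 = a_1 + 3 a_0 = 6  ->  a_2 = 3
  x^1: 6 a_3 - 2 a_2 - 4 a_1 + a_0 = 0  ->  6 a_3 = 2 a_2 + 4 a_1 - a_0 = 17  ->  a_3 = 17/6
  x^2: 12 a_4 - 3 a_3 - 5 a_2 + a_1 = 0  ->  12 a_4 = 3 a_3 + 5 a_2 - a_1 = 41/2  ->  a_4 = 41/24
  x^3: 20 a_5 - 4 a_4 - 6 a_3 + a_2 = 0  ->  20 a_5 = 4 a_4 + 6 a_3 - a_2 = 125/6  ->  a_5 = 25/24
Truncated series: y(x) = 1 + 3 x + 3 x^2 + (17/6) x^3 + (41/24) x^4 + (25/24) x^5 + O(x^6).

a_0 = 1; a_1 = 3; a_2 = 3; a_3 = 17/6; a_4 = 41/24; a_5 = 25/24


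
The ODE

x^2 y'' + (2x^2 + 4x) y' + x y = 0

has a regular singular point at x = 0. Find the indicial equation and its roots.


Divide by x^2 to reach normal form y'' + P_1(x) y' + P_2(x) y = 0 with P_1(x) = 2 + 4/x and P_2(x) = 1/x.
x = 0 is a singular point because the y'-coefficient 2 + 4/x has a pole at x = 0 and the y-coefficient 1/x has a pole at x = 0.
It is a regular singular point because x P_1(x) = p(x) = 2x + 4 and x^2 P_2(x) = q(x) = x are polynomials, hence analytic at x = 0.
p(0) = 4,  q(0) = 0.
Indicial equation: r(r-1) + p(0) r + q(0) = 0, i.e. r^2 + (p(0) - 1) r + q(0) = 0, i.e. r^2 + 3 r = 0.
Discriminant: (3)^2 - 4(0) = 9, so r = (-3 ± 3)/2.
Solving: r_1 = 0, r_2 = -3.

indicial: r^2 + 3 r = 0; roots r_1 = 0, r_2 = -3


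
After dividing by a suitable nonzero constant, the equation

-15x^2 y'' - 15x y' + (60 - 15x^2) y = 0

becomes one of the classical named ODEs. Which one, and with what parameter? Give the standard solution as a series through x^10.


All three coefficients share the factor -15; dividing through by -15 gives  x^2 y'' + x y' + (x^2 - 4) y = 0.
This matches the Bessel equation x^2 y'' + x y' + (x^2 - nu^2) y = 0 with nu^2 = 4, so nu = 2; the solution bounded at x = 0 is J_2(x).
Frobenius at x = 0: indicial roots ±nu; for r = nu the recurrence k(k + 2nu) c_k = -c_{k-2} gives the standard series J_nu(x) = sum_{k>=0} (-1)^k / (k! (k+nu)!) (x/2)^(2k+nu). Evaluate the first 5 terms:
  k = 0: (-1)^0 / (0! * 2! * 2^2) x^2 = 1/(1*2*4) x^2 = (1/8) x^2
  k = 1: (-1)^1 / (1! * 3! * 2^4) x^4 = -1/(1*6*16) x^4 = (-1/96) x^4
  k = 2: (-1)^2 / (2! * 4! * 2^6) x^6 = 1/(2*24*64) x^6 = (1/3072) x^6
  k = 3: (-1)^3 / (3! * 5! * 2^8) x^8 = -1/(6*120*256) x^8 = (-1/184320) x^8
  k = 4: (-1)^4 / (4! * 6! * 2^10) x^10 = 1/(24*720*1024) x^10 = (1/17694720) x^10
Hence J_2(x) = x^10/17694720 - x^8/184320 + x^6/3072 - x^4/96 + x^2/8 + ....

J_2(x); series = x^10/17694720 - x^8/184320 + x^6/3072 - x^4/96 + x^2/8


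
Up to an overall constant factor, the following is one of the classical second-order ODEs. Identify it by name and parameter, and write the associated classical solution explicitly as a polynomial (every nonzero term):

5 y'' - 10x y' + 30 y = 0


All three coefficients share the factor 5; dividing through by 5 gives  y'' - 2x y' + 6 y = 0.
This matches the Hermite equation y'' - 2x y' + 2n y = 0 with 2n = 6, so n = 3; the polynomial solution is H_3(x).
With y = sum_k a_k x^k, matching x^k gives (k+2)(k+1) a_{k+2} = 2(k - n) a_k = 2(k - 3) a_k. The right side vanishes at k = 3, so the series with the parity of 3 terminates at degree 3.
Standard normalization: leading coefficient of H_n is 2^n, so a_3 = 2^3 = 8. Work downward with a_k = (k+1)(k+2) a_{k+2} / (2(k - n)):
  a_1 = (2)(3)(8) / (2(1 - 3)) = 48/(-4) = -12
Hence H_3(x) = 8 x^3 - 12 x.

H_3(x); series = 8 x^3 - 12 x


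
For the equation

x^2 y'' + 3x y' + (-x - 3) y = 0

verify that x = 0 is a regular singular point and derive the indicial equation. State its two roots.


Divide by x^2 to reach normal form y'' + P_1(x) y' + P_2(x) y = 0 with P_1(x) = 3/x and P_2(x) = -1/x - 3/x^2.
x = 0 is a singular point because the y'-coefficient 3/x has a pole at x = 0 and the y-coefficient -1/x - 3/x^2 has a pole at x = 0.
It is a regular singular point because x P_1(x) = p(x) = 3 and x^2 P_2(x) = q(x) = -x - 3 are polynomials, hence analytic at x = 0.
p(0) = 3,  q(0) = -3.
Indicial equation: r(r-1) + p(0) r + q(0) = 0, i.e. r^2 + (p(0) - 1) r + q(0) = 0, i.e. r^2 + 2 r - 3 = 0.
Discriminant: (2)^2 - 4(-3) = 16, so r = (-2 ± 4)/2.
Solving: r_1 = 1, r_2 = -3.

indicial: r^2 + 2 r - 3 = 0; roots r_1 = 1, r_2 = -3


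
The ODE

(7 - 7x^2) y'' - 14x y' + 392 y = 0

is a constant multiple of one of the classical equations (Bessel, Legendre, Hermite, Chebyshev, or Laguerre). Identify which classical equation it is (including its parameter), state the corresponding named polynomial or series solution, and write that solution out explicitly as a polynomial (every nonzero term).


All three coefficients share the factor 7; dividing through by 7 gives  (1 - x^2) y'' - 2x y' + 56 y = 0.
This matches the Legendre equation (1 - x^2) y'' - 2x y' + n(n+1) y = 0 (note the -2x y' term) with n(n+1) = 56, so n = 7; the polynomial solution is P_7(x).
With y = sum_k a_k x^k, matching x^k gives (k+2)(k+1) a_{k+2} = [k(k+1) - n(n+1)] a_k = (k - 7)(k + 8) a_k. The right side vanishes at k = 7, so the series with the parity of 7 terminates at degree 7.
Standard normalization (P_n(1) = 1): leading coefficient (2n)!/(2^n (n!)^2) = 87178291200/(128*25401600) = 429/16, so a_7 = 429/16. Work downward with a_k = (k+1)(k+2) a_{k+2} / ((k - 7)(k + 8)):
  a_5 = (6)(7)(429/16) / ((5 - 7)(5 + 8)) = (9009/8)/(-26) = -693/16
  a_3 = (4)(5)(-693/16) / ((3 - 7)(3 + 8)) = (-3465/4)/(-44) = 315/16
  a_1 = (2)(3)(315/16) / ((1 - 7)(1 + 8)) = (945/8)/(-54) = -35/16
Hence P_7(x) = 429 x^7/16 - 693 x^5/16 + 315 x^3/16 - 35 x/16.

P_7(x); series = 429 x^7/16 - 693 x^5/16 + 315 x^3/16 - 35 x/16


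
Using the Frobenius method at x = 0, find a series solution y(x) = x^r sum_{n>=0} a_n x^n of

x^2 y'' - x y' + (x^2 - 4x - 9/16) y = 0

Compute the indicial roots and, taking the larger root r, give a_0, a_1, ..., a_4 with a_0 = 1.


Write in Frobenius form y'' + (p(x)/x) y' + (q(x)/x^2) y = 0:
  p(x) = -1,  q(x) = x^2 - 4x - 9/16.
Indicial equation: r(r-1) + (-1) r + (-9/16) = 0 -> roots r_1 = 9/4, r_2 = -1/4.
Take r = r_1 = 9/4. Let y(x) = x^r sum_{n>=0} a_n x^n with a_0 = 1.
Substitute y = x^r sum a_n x^n and match x^{r+n}. The recurrence is
  D(n) a_n - 4 a_{n-1} + 1 a_{n-2} = 0,  where D(n) = (r+n)(r+n-1) + (-1)(r+n) + (-9/16).
  a_n = [4 a_{n-1} - 1 a_{n-2}] / D(n).
Since the indicial polynomial factors as (r - r_1)(r - r_2), D(n) = (r_1 + n - r_1)(r_1 + n - r_2) = n(n + 5/2).
Evaluating step by step (a_0 = 1):
  n = 1: D(1) = 1(1 + 5/2) = 7/2; numerator = 4(1) = 4; a_1 = (4)/(7/2) = 8/7
  n = 2: D(2) = 2(2 + 5/2) = 9; numerator = 4(8/7) - 1(1) = 25/7; a_2 = (25/7)/(9) = 25/63
  n = 3: D(3) = 3(3 + 5/2) = 33/2; numerator = 4(25/63) - 1(8/7) = 4/9; a_3 = (4/9)/(33/2) = 8/297
  n = 4: D(4) = 4(4 + 5/2) = 26; numerator = 4(8/297) - 1(25/63) = -601/2079; a_4 = (-601/2079)/(26) = -601/54054

r = 9/4; a_0 = 1; a_1 = 8/7; a_2 = 25/63; a_3 = 8/297; a_4 = -601/54054


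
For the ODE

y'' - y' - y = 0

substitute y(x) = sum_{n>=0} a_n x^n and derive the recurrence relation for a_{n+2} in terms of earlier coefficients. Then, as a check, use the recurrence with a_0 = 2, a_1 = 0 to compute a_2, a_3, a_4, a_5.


Substitute y = sum_n a_n x^n.
y''(x) has coefficient (n+2)(n+1) a_{n+2} at x^n;
-y'(x) has coefficient -(n+1) a_{n+1} at x^n;
-y(x) has coefficient -1 a_n at x^n.
Matching x^n: (n+2)(n+1) a_{n+2} - (n+1) a_{n+1} - 1 a_n = 0.
Thus a_{n+2} = [(n+1) a_{n+1} + 1 a_n] / ((n+1)(n+2)).

Check with a_0 = 2, a_1 = 0 (apply the recurrence for n = 0, 1, 2, 3): a_0 = 2, a_1 = 0, a_2 = 1, a_3 = 1/3, a_4 = 1/6, a_5 = 1/20.

a_(n+2) = [(n+1) a_(n+1) + 1 a_n] / ((n+1)(n+2)); check: a_0 = 2, a_1 = 0, a_2 = 1, a_3 = 1/3, a_4 = 1/6, a_5 = 1/20


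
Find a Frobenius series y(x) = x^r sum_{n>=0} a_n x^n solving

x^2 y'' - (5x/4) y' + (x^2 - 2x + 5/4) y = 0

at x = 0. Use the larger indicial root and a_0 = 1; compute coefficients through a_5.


Write in Frobenius form y'' + (p(x)/x) y' + (q(x)/x^2) y = 0:
  p(x) = -5/4,  q(x) = x^2 - 2x + 5/4.
Indicial equation: r(r-1) + (-5/4) r + (5/4) = 0 -> roots r_1 = 5/4, r_2 = 1.
Take r = r_1 = 5/4. Let y(x) = x^r sum_{n>=0} a_n x^n with a_0 = 1.
Substitute y = x^r sum a_n x^n and match x^{r+n}. The recurrence is
  D(n) a_n - 2 a_{n-1} + 1 a_{n-2} = 0,  where D(n) = (r+n)(r+n-1) + (-5/4)(r+n) + (5/4).
  a_n = [2 a_{n-1} - 1 a_{n-2}] / D(n).
Since the indicial polynomial factors as (r - r_1)(r - r_2), D(n) = (r_1 + n - r_1)(r_1 + n - r_2) = n(n + 1/4).
Evaluating step by step (a_0 = 1):
  n = 1: D(1) = 1(1 + 1/4) = 5/4; numerator = 2(1) = 2; a_1 = (2)/(5/4) = 8/5
  n = 2: D(2) = 2(2 + 1/4) = 9/2; numerator = 2(8/5) - 1(1) = 11/5; a_2 = (11/5)/(9/2) = 22/45
  n = 3: D(3) = 3(3 + 1/4) = 39/4; numerator = 2(22/45) - 1(8/5) = -28/45; a_3 = (-28/45)/(39/4) = -112/1755
  n = 4: D(4) = 4(4 + 1/4) = 17; numerator = 2(-112/1755) - 1(22/45) = -1082/1755; a_4 = (-1082/1755)/(17) = -1082/29835
  n = 5: D(5) = 5(5 + 1/4) = 105/4; numerator = 2(-1082/29835) - 1(-112/1755) = -4/459; a_5 = (-4/459)/(105/4) = -16/48195

r = 5/4; a_0 = 1; a_1 = 8/5; a_2 = 22/45; a_3 = -112/1755; a_4 = -1082/29835; a_5 = -16/48195


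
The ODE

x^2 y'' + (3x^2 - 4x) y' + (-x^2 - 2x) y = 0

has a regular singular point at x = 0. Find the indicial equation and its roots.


Divide by x^2 to reach normal form y'' + P_1(x) y' + P_2(x) y = 0 with P_1(x) = 3 - 4/x and P_2(x) = -1 - 2/x.
x = 0 is a singular point because the y'-coefficient 3 - 4/x has a pole at x = 0 and the y-coefficient -1 - 2/x has a pole at x = 0.
It is a regular singular point because x P_1(x) = p(x) = 3x - 4 and x^2 P_2(x) = q(x) = -x^2 - 2x are polynomials, hence analytic at x = 0.
p(0) = -4,  q(0) = 0.
Indicial equation: r(r-1) + p(0) r + q(0) = 0, i.e. r^2 + (p(0) - 1) r + q(0) = 0, i.e. r^2 - 5 r = 0.
Discriminant: (-5)^2 - 4(0) = 25, so r = (5 ± 5)/2.
Solving: r_1 = 5, r_2 = 0.

indicial: r^2 - 5 r = 0; roots r_1 = 5, r_2 = 0


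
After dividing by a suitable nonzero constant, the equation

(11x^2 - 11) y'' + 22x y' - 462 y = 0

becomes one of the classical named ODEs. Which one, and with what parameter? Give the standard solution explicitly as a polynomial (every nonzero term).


All three coefficients share the factor -11; dividing through by -11 gives  (1 - x^2) y'' - 2x y' + 42 y = 0.
This matches the Legendre equation (1 - x^2) y'' - 2x y' + n(n+1) y = 0 (note the -2x y' term) with n(n+1) = 42, so n = 6; the polynomial solution is P_6(x).
With y = sum_k a_k x^k, matching x^k gives (k+2)(k+1) a_{k+2} = [k(k+1) - n(n+1)] a_k = (k - 6)(k + 7) a_k. The right side vanishes at k = 6, so the series with the parity of 6 terminates at degree 6.
Standard normalization (P_n(1) = 1): leading coefficient (2n)!/(2^n (n!)^2) = 479001600/(64*518400) = 231/16, so a_6 = 231/16. Work downward with a_k = (k+1)(k+2) a_{k+2} / ((k - 6)(k + 7)):
  a_4 = (5)(6)(231/16) / ((4 - 6)(4 + 7)) = (3465/8)/(-22) = -315/16
  a_2 = (3)(4)(-315/16) / ((2 - 6)(2 + 7)) = (-945/4)/(-36) = 105/16
  a_0 = (1)(2)(105/16) / ((0 - 6)(0 + 7)) = (105/8)/(-42) = -5/16
Hence P_6(x) = 231 x^6/16 - 315 x^4/16 + 105 x^2/16 - 5/16.

P_6(x); series = 231 x^6/16 - 315 x^4/16 + 105 x^2/16 - 5/16


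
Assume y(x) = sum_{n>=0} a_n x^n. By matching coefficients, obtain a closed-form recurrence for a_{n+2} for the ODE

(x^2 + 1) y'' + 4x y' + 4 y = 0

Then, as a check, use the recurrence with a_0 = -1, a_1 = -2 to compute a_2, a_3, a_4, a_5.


Substitute y = sum_n a_n x^n.
(1 + 1 x^2) y'' contributes (n+2)(n+1) a_{n+2} + n(n-1) a_n at x^n.
4 x y'(x) contributes 4 n a_n at x^n.
4 y(x) contributes 4 a_n at x^n.
Matching x^n: (n+2)(n+1) a_{n+2} + (n(n-1) + 4 n + 4) a_n = 0.
Thus a_{n+2} = (-n(n-1) - 4 n - 4) / ((n+1)(n+2)) * a_n.

Check with a_0 = -1, a_1 = -2 (apply the recurrence for n = 0, 1, 2, 3): a_0 = -1, a_1 = -2, a_2 = 2, a_3 = 8/3, a_4 = -7/3, a_5 = -44/15.

a_(n+2) = (-n(n-1) - 4 n - 4) / ((n+1)(n+2)) * a_n; check: a_0 = -1, a_1 = -2, a_2 = 2, a_3 = 8/3, a_4 = -7/3, a_5 = -44/15


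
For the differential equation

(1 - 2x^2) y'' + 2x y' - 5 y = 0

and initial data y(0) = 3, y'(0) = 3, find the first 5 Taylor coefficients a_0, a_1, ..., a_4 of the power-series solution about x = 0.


Ansatz: y(x) = sum_{n>=0} a_n x^n, so y'(x) = sum_{n>=1} n a_n x^(n-1) and y''(x) = sum_{n>=2} n(n-1) a_n x^(n-2).
Substitute into P(x) y'' + Q(x) y' + R(x) y = 0 with P(x) = 1 - 2x^2, Q(x) = 2x, R(x) = -5, and match powers of x.
Initial conditions: a_0 = 3, a_1 = 3.
Setting the coefficient of each power of x to zero and solving order by order (substituting the coefficients already found):
  x^0: 2 a_2 - 5 a_0 = 0  ->  2 a_2 = 5 a_0 = 15  ->  a_2 = 15/2
  x^1: 6 a_3 - 3 a_1 = 0  ->  6 a_3 = 3 a_1 = 9  ->  a_3 = 3/2
  x^2: 12 a_4 - 5 a_2 = 0  ->  12 a_4 = 5 a_2 = 75/2  ->  a_4 = 25/8
Truncated series: y(x) = 3 + 3 x + (15/2) x^2 + (3/2) x^3 + (25/8) x^4 + O(x^5).

a_0 = 3; a_1 = 3; a_2 = 15/2; a_3 = 3/2; a_4 = 25/8


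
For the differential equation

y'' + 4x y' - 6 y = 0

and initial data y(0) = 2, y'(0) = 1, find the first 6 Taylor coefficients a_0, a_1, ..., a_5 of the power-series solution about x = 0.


Ansatz: y(x) = sum_{n>=0} a_n x^n, so y'(x) = sum_{n>=1} n a_n x^(n-1) and y''(x) = sum_{n>=2} n(n-1) a_n x^(n-2).
Substitute into P(x) y'' + Q(x) y' + R(x) y = 0 with P(x) = 1, Q(x) = 4x, R(x) = -6, and match powers of x.
Initial conditions: a_0 = 2, a_1 = 1.
Setting the coefficient of each power of x to zero and solving order by order (substituting the coefficients already found):
  x^0: 2 a_2 - 6 a_0 = 0  ->  2 a_2 = 6 a_0 = 12  ->  a_2 = 6
  x^1: 6 a_3 - 2 a_1 = 0  ->  6 a_3 = 2 a_1 = 2  ->  a_3 = 1/3
  x^2: 12 a_4 + 2 a_2 = 0  ->  12 a_4 = -2 a_2 = -12  ->  a_4 = -1
  x^3: 20 a_5 + 6 a_3 = 0  ->  20 a_5 = -6 a_3 = -2  ->  a_5 = -1/10
Truncated series: y(x) = 2 + x + 6 x^2 + (1/3) x^3 - x^4 - (1/10) x^5 + O(x^6).

a_0 = 2; a_1 = 1; a_2 = 6; a_3 = 1/3; a_4 = -1; a_5 = -1/10


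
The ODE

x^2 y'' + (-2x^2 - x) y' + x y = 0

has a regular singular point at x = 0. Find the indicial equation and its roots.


Divide by x^2 to reach normal form y'' + P_1(x) y' + P_2(x) y = 0 with P_1(x) = -2 - 1/x and P_2(x) = 1/x.
x = 0 is a singular point because the y'-coefficient -2 - 1/x has a pole at x = 0 and the y-coefficient 1/x has a pole at x = 0.
It is a regular singular point because x P_1(x) = p(x) = -2x - 1 and x^2 P_2(x) = q(x) = x are polynomials, hence analytic at x = 0.
p(0) = -1,  q(0) = 0.
Indicial equation: r(r-1) + p(0) r + q(0) = 0, i.e. r^2 + (p(0) - 1) r + q(0) = 0, i.e. r^2 - 2 r = 0.
Discriminant: (-2)^2 - 4(0) = 4, so r = (2 ± 2)/2.
Solving: r_1 = 2, r_2 = 0.

indicial: r^2 - 2 r = 0; roots r_1 = 2, r_2 = 0


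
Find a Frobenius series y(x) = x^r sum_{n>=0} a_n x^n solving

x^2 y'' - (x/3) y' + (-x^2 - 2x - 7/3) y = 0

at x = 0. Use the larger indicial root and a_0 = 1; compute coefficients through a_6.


Write in Frobenius form y'' + (p(x)/x) y' + (q(x)/x^2) y = 0:
  p(x) = -1/3,  q(x) = -x^2 - 2x - 7/3.
Indicial equation: r(r-1) + (-1/3) r + (-7/3) = 0 -> roots r_1 = 7/3, r_2 = -1.
Take r = r_1 = 7/3. Let y(x) = x^r sum_{n>=0} a_n x^n with a_0 = 1.
Substitute y = x^r sum a_n x^n and match x^{r+n}. The recurrence is
  D(n) a_n - 2 a_{n-1} - 1 a_{n-2} = 0,  where D(n) = (r+n)(r+n-1) + (-1/3)(r+n) + (-7/3).
  a_n = [2 a_{n-1} + 1 a_{n-2}] / D(n).
Since the indicial polynomial factors as (r - r_1)(r - r_2), D(n) = (r_1 + n - r_1)(r_1 + n - r_2) = n(n + 10/3).
Evaluating step by step (a_0 = 1):
  n = 1: D(1) = 1(1 + 10/3) = 13/3; numerator = 2(1) = 2; a_1 = (2)/(13/3) = 6/13
  n = 2: D(2) = 2(2 + 10/3) = 32/3; numerator = 2(6/13) + 1(1) = 25/13; a_2 = (25/13)/(32/3) = 75/416
  n = 3: D(3) = 3(3 + 10/3) = 19; numerator = 2(75/416) + 1(6/13) = 171/208; a_3 = (171/208)/(19) = 9/208
  n = 4: D(4) = 4(4 + 10/3) = 88/3; numerator = 2(9/208) + 1(75/416) = 111/416; a_4 = (111/416)/(88/3) = 333/36608
  n = 5: D(5) = 5(5 + 10/3) = 125/3; numerator = 2(333/36608) + 1(9/208) = 1125/18304; a_5 = (1125/18304)/(125/3) = 27/18304
  n = 6: D(6) = 6(6 + 10/3) = 56; numerator = 2(27/18304) + 1(333/36608) = 441/36608; a_6 = (441/36608)/(56) = 63/292864

r = 7/3; a_0 = 1; a_1 = 6/13; a_2 = 75/416; a_3 = 9/208; a_4 = 333/36608; a_5 = 27/18304; a_6 = 63/292864


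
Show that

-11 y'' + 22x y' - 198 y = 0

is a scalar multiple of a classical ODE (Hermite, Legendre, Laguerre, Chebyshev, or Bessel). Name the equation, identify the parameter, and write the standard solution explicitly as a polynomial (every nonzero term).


All three coefficients share the factor -11; dividing through by -11 gives  y'' - 2x y' + 18 y = 0.
This matches the Hermite equation y'' - 2x y' + 2n y = 0 with 2n = 18, so n = 9; the polynomial solution is H_9(x).
With y = sum_k a_k x^k, matching x^k gives (k+2)(k+1) a_{k+2} = 2(k - n) a_k = 2(k - 9) a_k. The right side vanishes at k = 9, so the series with the parity of 9 terminates at degree 9.
Standard normalization: leading coefficient of H_n is 2^n, so a_9 = 2^9 = 512. Work downward with a_k = (k+1)(k+2) a_{k+2} / (2(k - n)):
  a_7 = (8)(9)(512) / (2(7 - 9)) = 36864/(-4) = -9216
  a_5 = (6)(7)(-9216) / (2(5 - 9)) = -387072/(-8) = 48384
  a_3 = (4)(5)(48384) / (2(3 - 9)) = 967680/(-12) = -80640
  a_1 = (2)(3)(-80640) / (2(1 - 9)) = -483840/(-16) = 30240
Hence H_9(x) = 512 x^9 - 9216 x^7 + 48384 x^5 - 80640 x^3 + 30240 x.

H_9(x); series = 512 x^9 - 9216 x^7 + 48384 x^5 - 80640 x^3 + 30240 x


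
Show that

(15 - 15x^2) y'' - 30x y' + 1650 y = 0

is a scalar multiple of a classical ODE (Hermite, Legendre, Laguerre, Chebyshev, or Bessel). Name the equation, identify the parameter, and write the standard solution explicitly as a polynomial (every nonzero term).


All three coefficients share the factor 15; dividing through by 15 gives  (1 - x^2) y'' - 2x y' + 110 y = 0.
This matches the Legendre equation (1 - x^2) y'' - 2x y' + n(n+1) y = 0 (note the -2x y' term) with n(n+1) = 110, so n = 10; the polynomial solution is P_10(x).
With y = sum_k a_k x^k, matching x^k gives (k+2)(k+1) a_{k+2} = [k(k+1) - n(n+1)] a_k = (k - 10)(k + 11) a_k. The right side vanishes at k = 10, so the series with the parity of 10 terminates at degree 10.
Standard normalization (P_n(1) = 1): leading coefficient (2n)!/(2^n (n!)^2) = 2432902008176640000/(1024*13168189440000) = 46189/256, so a_10 = 46189/256. Work downward with a_k = (k+1)(k+2) a_{k+2} / ((k - 10)(k + 11)):
  a_8 = (9)(10)(46189/256) / ((8 - 10)(8 + 11)) = (2078505/128)/(-38) = -109395/256
  a_6 = (7)(8)(-109395/256) / ((6 - 10)(6 + 11)) = (-765765/32)/(-68) = 45045/128
  a_4 = (5)(6)(45045/128) / ((4 - 10)(4 + 11)) = (675675/64)/(-90) = -15015/128
  a_2 = (3)(4)(-15015/128) / ((2 - 10)(2 + 11)) = (-45045/32)/(-104) = 3465/256
  a_0 = (1)(2)(3465/256) / ((0 - 10)(0 + 11)) = (3465/128)/(-110) = -63/256
Hence P_10(x) = 46189 x^10/256 - 109395 x^8/256 + 45045 x^6/128 - 15015 x^4/128 + 3465 x^2/256 - 63/256.

P_10(x); series = 46189 x^10/256 - 109395 x^8/256 + 45045 x^6/128 - 15015 x^4/128 + 3465 x^2/256 - 63/256


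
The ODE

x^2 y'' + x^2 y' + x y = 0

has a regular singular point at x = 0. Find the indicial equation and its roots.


Divide by x^2 to reach normal form y'' + P_1(x) y' + P_2(x) y = 0 with P_1(x) = 1 and P_2(x) = 1/x.
x = 0 is a singular point because the y-coefficient 1/x has a pole at x = 0.
It is a regular singular point because x P_1(x) = p(x) = x and x^2 P_2(x) = q(x) = x are polynomials, hence analytic at x = 0.
p(0) = 0,  q(0) = 0.
Indicial equation: r(r-1) + p(0) r + q(0) = 0, i.e. r^2 + (p(0) - 1) r + q(0) = 0, i.e. r^2 - 1 r = 0.
Discriminant: (-1)^2 - 4(0) = 1, so r = (1 ± 1)/2.
Solving: r_1 = 1, r_2 = 0.

indicial: r^2 - 1 r = 0; roots r_1 = 1, r_2 = 0


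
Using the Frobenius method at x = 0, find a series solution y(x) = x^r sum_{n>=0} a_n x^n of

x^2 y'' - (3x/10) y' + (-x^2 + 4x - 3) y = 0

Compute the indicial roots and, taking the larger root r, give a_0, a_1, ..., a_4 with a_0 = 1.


Write in Frobenius form y'' + (p(x)/x) y' + (q(x)/x^2) y = 0:
  p(x) = -3/10,  q(x) = -x^2 + 4x - 3.
Indicial equation: r(r-1) + (-3/10) r + (-3) = 0 -> roots r_1 = 5/2, r_2 = -6/5.
Take r = r_1 = 5/2. Let y(x) = x^r sum_{n>=0} a_n x^n with a_0 = 1.
Substitute y = x^r sum a_n x^n and match x^{r+n}. The recurrence is
  D(n) a_n + 4 a_{n-1} - 1 a_{n-2} = 0,  where D(n) = (r+n)(r+n-1) + (-3/10)(r+n) + (-3).
  a_n = [-4 a_{n-1} + 1 a_{n-2}] / D(n).
Since the indicial polynomial factors as (r - r_1)(r - r_2), D(n) = (r_1 + n - r_1)(r_1 + n - r_2) = n(n + 37/10).
Evaluating step by step (a_0 = 1):
  n = 1: D(1) = 1(1 + 37/10) = 47/10; numerator = -4(1) = -4; a_1 = (-4)/(47/10) = -40/47
  n = 2: D(2) = 2(2 + 37/10) = 57/5; numerator = -4(-40/47) + 1(1) = 207/47; a_2 = (207/47)/(57/5) = 345/893
  n = 3: D(3) = 3(3 + 37/10) = 201/10; numerator = -4(345/893) + 1(-40/47) = -2140/893; a_3 = (-2140/893)/(201/10) = -21400/179493
  n = 4: D(4) = 4(4 + 37/10) = 154/5; numerator = -4(-21400/179493) + 1(345/893) = 8155/9447; a_4 = (8155/9447)/(154/5) = 5825/207834

r = 5/2; a_0 = 1; a_1 = -40/47; a_2 = 345/893; a_3 = -21400/179493; a_4 = 5825/207834


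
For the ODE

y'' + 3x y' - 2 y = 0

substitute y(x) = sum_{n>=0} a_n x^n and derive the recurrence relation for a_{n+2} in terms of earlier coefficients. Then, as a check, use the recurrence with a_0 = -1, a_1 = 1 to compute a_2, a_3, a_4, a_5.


Substitute y = sum_n a_n x^n.
y''(x) has coefficient (n+2)(n+1) a_{n+2} at x^n;
3 x y'(x) has coefficient 3 n a_n at x^n (shift);
-2 y(x) has coefficient -2 a_n at x^n.
Matching x^n: (n+2)(n+1) a_{n+2} + (3n - 2) a_n = 0.
Thus a_{n+2} = (-3n + 2) / ((n+1)(n+2)) * a_n.

Check with a_0 = -1, a_1 = 1 (apply the recurrence for n = 0, 1, 2, 3): a_0 = -1, a_1 = 1, a_2 = -1, a_3 = -1/6, a_4 = 1/3, a_5 = 7/120.

a_(n+2) = (-3n + 2) / ((n+1)(n+2)) * a_n; check: a_0 = -1, a_1 = 1, a_2 = -1, a_3 = -1/6, a_4 = 1/3, a_5 = 7/120


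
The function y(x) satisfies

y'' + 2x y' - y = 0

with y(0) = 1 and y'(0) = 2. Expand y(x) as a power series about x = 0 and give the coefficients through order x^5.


Ansatz: y(x) = sum_{n>=0} a_n x^n, so y'(x) = sum_{n>=1} n a_n x^(n-1) and y''(x) = sum_{n>=2} n(n-1) a_n x^(n-2).
Substitute into P(x) y'' + Q(x) y' + R(x) y = 0 with P(x) = 1, Q(x) = 2x, R(x) = -1, and match powers of x.
Initial conditions: a_0 = 1, a_1 = 2.
Setting the coefficient of each power of x to zero and solving order by order (substituting the coefficients already found):
  x^0: 2 a_2 - a_0 = 0  ->  2 a_2 = a_0 = 1  ->  a_2 = 1/2
  x^1: 6 a_3 + a_1 = 0  ->  6 a_3 = -a_1 = -2  ->  a_3 = -1/3
  x^2: 12 a_4 + 3 a_2 = 0  ->  12 a_4 = -3 a_2 = -3/2  ->  a_4 = -1/8
  x^3: 20 a_5 + 5 a_3 = 0  ->  20 a_5 = -5 a_3 = 5/3  ->  a_5 = 1/12
Truncated series: y(x) = 1 + 2 x + (1/2) x^2 - (1/3) x^3 - (1/8) x^4 + (1/12) x^5 + O(x^6).

a_0 = 1; a_1 = 2; a_2 = 1/2; a_3 = -1/3; a_4 = -1/8; a_5 = 1/12


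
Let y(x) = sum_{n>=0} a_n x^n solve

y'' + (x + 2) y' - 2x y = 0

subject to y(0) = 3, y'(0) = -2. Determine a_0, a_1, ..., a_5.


Ansatz: y(x) = sum_{n>=0} a_n x^n, so y'(x) = sum_{n>=1} n a_n x^(n-1) and y''(x) = sum_{n>=2} n(n-1) a_n x^(n-2).
Substitute into P(x) y'' + Q(x) y' + R(x) y = 0 with P(x) = 1, Q(x) = x + 2, R(x) = -2x, and match powers of x.
Initial conditions: a_0 = 3, a_1 = -2.
Setting the coefficient of each power of x to zero and solving order by order (substituting the coefficients already found):
  x^0: 2 a_2 + 2 a_1 = 0  ->  2 a_2 = -2 a_1 = 4  ->  a_2 = 2
  x^1: 6 a_3 + 4 a_2 + a_1 - 2 a_0 = 0  ->  6 a_3 = -4 a_2 - a_1 + 2 a_0 = 0  ->  a_3 = 0
  x^2: 12 a_4 + 6 a_3 + 2 a_2 - 2 a_1 = 0  ->  12 a_4 = -6 a_3 - 2 a_2 + 2 a_1 = -8  ->  a_4 = -2/3
  x^3: 20 a_5 + 8 a_4 + 3 a_3 - 2 a_2 = 0  ->  20 a_5 = -8 a_4 - 3 a_3 + 2 a_2 = 28/3  ->  a_5 = 7/15
Truncated series: y(x) = 3 - 2 x + 2 x^2 - (2/3) x^4 + (7/15) x^5 + O(x^6).

a_0 = 3; a_1 = -2; a_2 = 2; a_3 = 0; a_4 = -2/3; a_5 = 7/15


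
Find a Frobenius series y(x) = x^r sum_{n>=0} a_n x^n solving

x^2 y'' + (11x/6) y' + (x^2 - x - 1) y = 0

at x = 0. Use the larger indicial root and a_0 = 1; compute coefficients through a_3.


Write in Frobenius form y'' + (p(x)/x) y' + (q(x)/x^2) y = 0:
  p(x) = 11/6,  q(x) = x^2 - x - 1.
Indicial equation: r(r-1) + (11/6) r + (-1) = 0 -> roots r_1 = 2/3, r_2 = -3/2.
Take r = r_1 = 2/3. Let y(x) = x^r sum_{n>=0} a_n x^n with a_0 = 1.
Substitute y = x^r sum a_n x^n and match x^{r+n}. The recurrence is
  D(n) a_n - 1 a_{n-1} + 1 a_{n-2} = 0,  where D(n) = (r+n)(r+n-1) + (11/6)(r+n) + (-1).
  a_n = [1 a_{n-1} - 1 a_{n-2}] / D(n).
Since the indicial polynomial factors as (r - r_1)(r - r_2), D(n) = (r_1 + n - r_1)(r_1 + n - r_2) = n(n + 13/6).
Evaluating step by step (a_0 = 1):
  n = 1: D(1) = 1(1 + 13/6) = 19/6; numerator = 1(1) = 1; a_1 = (1)/(19/6) = 6/19
  n = 2: D(2) = 2(2 + 13/6) = 25/3; numerator = 1(6/19) - 1(1) = -13/19; a_2 = (-13/19)/(25/3) = -39/475
  n = 3: D(3) = 3(3 + 13/6) = 31/2; numerator = 1(-39/475) - 1(6/19) = -189/475; a_3 = (-189/475)/(31/2) = -378/14725

r = 2/3; a_0 = 1; a_1 = 6/19; a_2 = -39/475; a_3 = -378/14725


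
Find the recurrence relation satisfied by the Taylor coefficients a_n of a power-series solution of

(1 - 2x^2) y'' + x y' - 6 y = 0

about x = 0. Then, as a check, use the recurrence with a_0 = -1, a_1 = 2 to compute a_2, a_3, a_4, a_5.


Substitute y = sum_n a_n x^n.
(1 - 2 x^2) y'' contributes (n+2)(n+1) a_{n+2} - 2 n(n-1) a_n at x^n.
x y'(x) contributes n a_n at x^n.
-6 y(x) contributes -6 a_n at x^n.
Matching x^n: (n+2)(n+1) a_{n+2} + (-2 n(n-1) + n - 6) a_n = 0.
Thus a_{n+2} = (2 n(n-1) - n + 6) / ((n+1)(n+2)) * a_n.

Check with a_0 = -1, a_1 = 2 (apply the recurrence for n = 0, 1, 2, 3): a_0 = -1, a_1 = 2, a_2 = -3, a_3 = 5/3, a_4 = -2, a_5 = 5/4.

a_(n+2) = (2 n(n-1) - n + 6) / ((n+1)(n+2)) * a_n; check: a_0 = -1, a_1 = 2, a_2 = -3, a_3 = 5/3, a_4 = -2, a_5 = 5/4


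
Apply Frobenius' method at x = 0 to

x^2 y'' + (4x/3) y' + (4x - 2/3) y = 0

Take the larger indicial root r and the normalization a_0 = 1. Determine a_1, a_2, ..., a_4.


Write in Frobenius form y'' + (p(x)/x) y' + (q(x)/x^2) y = 0:
  p(x) = 4/3,  q(x) = 4x - 2/3.
Indicial equation: r(r-1) + (4/3) r + (-2/3) = 0 -> roots r_1 = 2/3, r_2 = -1.
Take r = r_1 = 2/3. Let y(x) = x^r sum_{n>=0} a_n x^n with a_0 = 1.
Substitute y = x^r sum a_n x^n and match x^{r+n}. The recurrence is
  D(n) a_n + 4 a_{n-1} = 0,  where D(n) = (r+n)(r+n-1) + (4/3)(r+n) + (-2/3).
  a_n = -4 / D(n) * a_{n-1}.
Since the indicial polynomial factors as (r - r_1)(r - r_2), D(n) = (r_1 + n - r_1)(r_1 + n - r_2) = n(n + 5/3).
Evaluating step by step (a_0 = 1):
  n = 1: D(1) = 1(1 + 5/3) = 8/3; numerator = -4(1) = -4; a_1 = (-4)/(8/3) = -3/2
  n = 2: D(2) = 2(2 + 5/3) = 22/3; numerator = -4(-3/2) = 6; a_2 = (6)/(22/3) = 9/11
  n = 3: D(3) = 3(3 + 5/3) = 14; numerator = -4(9/11) = -36/11; a_3 = (-36/11)/(14) = -18/77
  n = 4: D(4) = 4(4 + 5/3) = 68/3; numerator = -4(-18/77) = 72/77; a_4 = (72/77)/(68/3) = 54/1309

r = 2/3; a_0 = 1; a_1 = -3/2; a_2 = 9/11; a_3 = -18/77; a_4 = 54/1309


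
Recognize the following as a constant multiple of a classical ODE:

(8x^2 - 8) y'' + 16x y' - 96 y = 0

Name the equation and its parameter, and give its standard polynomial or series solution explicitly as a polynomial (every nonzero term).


All three coefficients share the factor -8; dividing through by -8 gives  (1 - x^2) y'' - 2x y' + 12 y = 0.
This matches the Legendre equation (1 - x^2) y'' - 2x y' + n(n+1) y = 0 (note the -2x y' term) with n(n+1) = 12, so n = 3; the polynomial solution is P_3(x).
With y = sum_k a_k x^k, matching x^k gives (k+2)(k+1) a_{k+2} = [k(k+1) - n(n+1)] a_k = (k - 3)(k + 4) a_k. The right side vanishes at k = 3, so the series with the parity of 3 terminates at degree 3.
Standard normalization (P_n(1) = 1): leading coefficient (2n)!/(2^n (n!)^2) = 720/(8*36) = 5/2, so a_3 = 5/2. Work downward with a_k = (k+1)(k+2) a_{k+2} / ((k - 3)(k + 4)):
  a_1 = (2)(3)(5/2) / ((1 - 3)(1 + 4)) = 15/(-10) = -3/2
Hence P_3(x) = 5 x^3/2 - 3 x/2.

P_3(x); series = 5 x^3/2 - 3 x/2


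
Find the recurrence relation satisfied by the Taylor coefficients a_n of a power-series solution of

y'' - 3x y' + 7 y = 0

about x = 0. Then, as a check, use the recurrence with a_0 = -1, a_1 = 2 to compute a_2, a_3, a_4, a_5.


Substitute y = sum_n a_n x^n.
y''(x) has coefficient (n+2)(n+1) a_{n+2} at x^n;
-3 x y'(x) has coefficient -3 n a_n at x^n (shift);
7 y(x) has coefficient 7 a_n at x^n.
Matching x^n: (n+2)(n+1) a_{n+2} + (-3n + 7) a_n = 0.
Thus a_{n+2} = (3n - 7) / ((n+1)(n+2)) * a_n.

Check with a_0 = -1, a_1 = 2 (apply the recurrence for n = 0, 1, 2, 3): a_0 = -1, a_1 = 2, a_2 = 7/2, a_3 = -4/3, a_4 = -7/24, a_5 = -2/15.

a_(n+2) = (3n - 7) / ((n+1)(n+2)) * a_n; check: a_0 = -1, a_1 = 2, a_2 = 7/2, a_3 = -4/3, a_4 = -7/24, a_5 = -2/15


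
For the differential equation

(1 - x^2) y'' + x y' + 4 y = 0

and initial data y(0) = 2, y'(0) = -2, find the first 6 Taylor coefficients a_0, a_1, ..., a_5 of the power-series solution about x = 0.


Ansatz: y(x) = sum_{n>=0} a_n x^n, so y'(x) = sum_{n>=1} n a_n x^(n-1) and y''(x) = sum_{n>=2} n(n-1) a_n x^(n-2).
Substitute into P(x) y'' + Q(x) y' + R(x) y = 0 with P(x) = 1 - x^2, Q(x) = x, R(x) = 4, and match powers of x.
Initial conditions: a_0 = 2, a_1 = -2.
Setting the coefficient of each power of x to zero and solving order by order (substituting the coefficients already found):
  x^0: 2 a_2 + 4 a_0 = 0  ->  2 a_2 = -4 a_0 = -8  ->  a_2 = -4
  x^1: 6 a_3 + 5 a_1 = 0  ->  6 a_3 = -5 a_1 = 10  ->  a_3 = 5/3
  x^2: 12 a_4 + 4 a_2 = 0  ->  12 a_4 = -4 a_2 = 16  ->  a_4 = 4/3
  x^3: 20 a_5 + a_3 = 0  ->  20 a_5 = -a_3 = -5/3  ->  a_5 = -1/12
Truncated series: y(x) = 2 - 2 x - 4 x^2 + (5/3) x^3 + (4/3) x^4 - (1/12) x^5 + O(x^6).

a_0 = 2; a_1 = -2; a_2 = -4; a_3 = 5/3; a_4 = 4/3; a_5 = -1/12


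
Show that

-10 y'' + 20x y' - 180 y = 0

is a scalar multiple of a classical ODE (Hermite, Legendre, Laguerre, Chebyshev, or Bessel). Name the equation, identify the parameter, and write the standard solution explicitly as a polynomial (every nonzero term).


All three coefficients share the factor -10; dividing through by -10 gives  y'' - 2x y' + 18 y = 0.
This matches the Hermite equation y'' - 2x y' + 2n y = 0 with 2n = 18, so n = 9; the polynomial solution is H_9(x).
With y = sum_k a_k x^k, matching x^k gives (k+2)(k+1) a_{k+2} = 2(k - n) a_k = 2(k - 9) a_k. The right side vanishes at k = 9, so the series with the parity of 9 terminates at degree 9.
Standard normalization: leading coefficient of H_n is 2^n, so a_9 = 2^9 = 512. Work downward with a_k = (k+1)(k+2) a_{k+2} / (2(k - n)):
  a_7 = (8)(9)(512) / (2(7 - 9)) = 36864/(-4) = -9216
  a_5 = (6)(7)(-9216) / (2(5 - 9)) = -387072/(-8) = 48384
  a_3 = (4)(5)(48384) / (2(3 - 9)) = 967680/(-12) = -80640
  a_1 = (2)(3)(-80640) / (2(1 - 9)) = -483840/(-16) = 30240
Hence H_9(x) = 512 x^9 - 9216 x^7 + 48384 x^5 - 80640 x^3 + 30240 x.

H_9(x); series = 512 x^9 - 9216 x^7 + 48384 x^5 - 80640 x^3 + 30240 x


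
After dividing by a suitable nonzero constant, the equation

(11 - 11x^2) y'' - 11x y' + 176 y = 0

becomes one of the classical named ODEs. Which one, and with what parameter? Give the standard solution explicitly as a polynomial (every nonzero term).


All three coefficients share the factor 11; dividing through by 11 gives  (1 - x^2) y'' - x y' + 16 y = 0.
This matches the Chebyshev equation (1 - x^2) y'' - x y' + n^2 y = 0 (note the -x y' term, not -2x y') with n^2 = 16, so n = 4; the polynomial solution is T_4(x).
With y = sum_k a_k x^k, matching x^k gives (k+2)(k+1) a_{k+2} = (k^2 - n^2) a_k = (k - 4)(k + 4) a_k. The right side vanishes at k = 4, so the series with the parity of 4 terminates at degree 4.
Standard normalization: leading coefficient of T_n is 2^(n-1), so a_4 = 2^3 = 8. Work downward with a_k = (k+1)(k+2) a_{k+2} / ((k - 4)(k + 4)):
  a_2 = (3)(4)(8) / ((2 - 4)(2 + 4)) = 96/(-12) = -8
  a_0 = (1)(2)(-8) / ((0 - 4)(0 + 4)) = -16/(-16) = 1
Hence T_4(x) = 8 x^4 - 8 x^2 + 1.

T_4(x); series = 8 x^4 - 8 x^2 + 1


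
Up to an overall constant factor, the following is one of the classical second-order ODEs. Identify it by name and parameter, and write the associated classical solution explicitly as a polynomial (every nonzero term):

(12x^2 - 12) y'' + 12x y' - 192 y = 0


All three coefficients share the factor -12; dividing through by -12 gives  (1 - x^2) y'' - x y' + 16 y = 0.
This matches the Chebyshev equation (1 - x^2) y'' - x y' + n^2 y = 0 (note the -x y' term, not -2x y') with n^2 = 16, so n = 4; the polynomial solution is T_4(x).
With y = sum_k a_k x^k, matching x^k gives (k+2)(k+1) a_{k+2} = (k^2 - n^2) a_k = (k - 4)(k + 4) a_k. The right side vanishes at k = 4, so the series with the parity of 4 terminates at degree 4.
Standard normalization: leading coefficient of T_n is 2^(n-1), so a_4 = 2^3 = 8. Work downward with a_k = (k+1)(k+2) a_{k+2} / ((k - 4)(k + 4)):
  a_2 = (3)(4)(8) / ((2 - 4)(2 + 4)) = 96/(-12) = -8
  a_0 = (1)(2)(-8) / ((0 - 4)(0 + 4)) = -16/(-16) = 1
Hence T_4(x) = 8 x^4 - 8 x^2 + 1.

T_4(x); series = 8 x^4 - 8 x^2 + 1


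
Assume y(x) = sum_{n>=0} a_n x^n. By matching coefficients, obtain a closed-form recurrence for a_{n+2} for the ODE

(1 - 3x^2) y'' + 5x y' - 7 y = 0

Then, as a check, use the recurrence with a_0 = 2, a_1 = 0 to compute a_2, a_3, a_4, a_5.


Substitute y = sum_n a_n x^n.
(1 - 3 x^2) y'' contributes (n+2)(n+1) a_{n+2} - 3 n(n-1) a_n at x^n.
5 x y'(x) contributes 5 n a_n at x^n.
-7 y(x) contributes -7 a_n at x^n.
Matching x^n: (n+2)(n+1) a_{n+2} + (-3 n(n-1) + 5 n - 7) a_n = 0.
Thus a_{n+2} = (3 n(n-1) - 5 n + 7) / ((n+1)(n+2)) * a_n.

Check with a_0 = 2, a_1 = 0 (apply the recurrence for n = 0, 1, 2, 3): a_0 = 2, a_1 = 0, a_2 = 7, a_3 = 0, a_4 = 7/4, a_5 = 0.

a_(n+2) = (3 n(n-1) - 5 n + 7) / ((n+1)(n+2)) * a_n; check: a_0 = 2, a_1 = 0, a_2 = 7, a_3 = 0, a_4 = 7/4, a_5 = 0


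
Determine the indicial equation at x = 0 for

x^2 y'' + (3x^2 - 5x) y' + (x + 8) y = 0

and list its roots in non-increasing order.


Divide by x^2 to reach normal form y'' + P_1(x) y' + P_2(x) y = 0 with P_1(x) = 3 - 5/x and P_2(x) = 1/x + 8/x^2.
x = 0 is a singular point because the y'-coefficient 3 - 5/x has a pole at x = 0 and the y-coefficient 1/x + 8/x^2 has a pole at x = 0.
It is a regular singular point because x P_1(x) = p(x) = 3x - 5 and x^2 P_2(x) = q(x) = x + 8 are polynomials, hence analytic at x = 0.
p(0) = -5,  q(0) = 8.
Indicial equation: r(r-1) + p(0) r + q(0) = 0, i.e. r^2 + (p(0) - 1) r + q(0) = 0, i.e. r^2 - 6 r + 8 = 0.
Discriminant: (-6)^2 - 4(8) = 4, so r = (6 ± 2)/2.
Solving: r_1 = 4, r_2 = 2.

indicial: r^2 - 6 r + 8 = 0; roots r_1 = 4, r_2 = 2


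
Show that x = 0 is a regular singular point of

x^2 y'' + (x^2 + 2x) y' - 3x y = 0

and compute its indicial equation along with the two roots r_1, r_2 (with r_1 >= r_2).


Divide by x^2 to reach normal form y'' + P_1(x) y' + P_2(x) y = 0 with P_1(x) = 1 + 2/x and P_2(x) = -3/x.
x = 0 is a singular point because the y'-coefficient 1 + 2/x has a pole at x = 0 and the y-coefficient -3/x has a pole at x = 0.
It is a regular singular point because x P_1(x) = p(x) = x + 2 and x^2 P_2(x) = q(x) = -3x are polynomials, hence analytic at x = 0.
p(0) = 2,  q(0) = 0.
Indicial equation: r(r-1) + p(0) r + q(0) = 0, i.e. r^2 + (p(0) - 1) r + q(0) = 0, i.e. r^2 + 1 r = 0.
Discriminant: (1)^2 - 4(0) = 1, so r = (-1 ± 1)/2.
Solving: r_1 = 0, r_2 = -1.

indicial: r^2 + 1 r = 0; roots r_1 = 0, r_2 = -1


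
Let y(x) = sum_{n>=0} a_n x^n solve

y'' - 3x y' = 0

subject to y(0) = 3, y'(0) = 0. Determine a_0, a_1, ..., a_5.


Ansatz: y(x) = sum_{n>=0} a_n x^n, so y'(x) = sum_{n>=1} n a_n x^(n-1) and y''(x) = sum_{n>=2} n(n-1) a_n x^(n-2).
Substitute into P(x) y'' + Q(x) y' + R(x) y = 0 with P(x) = 1, Q(x) = -3x, R(x) = 0, and match powers of x.
Initial conditions: a_0 = 3, a_1 = 0.
Setting the coefficient of each power of x to zero and solving order by order (substituting the coefficients already found):
  x^0: 2 a_2 = 0  ->  a_2 = 0
  x^1: 6 a_3 - 3 a_1 = 0  ->  6 a_3 = 3 a_1 = 0  ->  a_3 = 0
  x^2: 12 a_4 - 6 a_2 = 0  ->  12 a_4 = 6 a_2 = 0  ->  a_4 = 0
  x^3: 20 a_5 - 9 a_3 = 0  ->  20 a_5 = 9 a_3 = 0  ->  a_5 = 0
Truncated series: y(x) = 3 + O(x^6).

a_0 = 3; a_1 = 0; a_2 = 0; a_3 = 0; a_4 = 0; a_5 = 0


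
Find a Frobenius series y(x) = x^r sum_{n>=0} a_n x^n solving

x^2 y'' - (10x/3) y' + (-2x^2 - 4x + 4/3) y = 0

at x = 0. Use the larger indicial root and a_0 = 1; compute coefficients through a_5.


Write in Frobenius form y'' + (p(x)/x) y' + (q(x)/x^2) y = 0:
  p(x) = -10/3,  q(x) = -2x^2 - 4x + 4/3.
Indicial equation: r(r-1) + (-10/3) r + (4/3) = 0 -> roots r_1 = 4, r_2 = 1/3.
Take r = r_1 = 4. Let y(x) = x^r sum_{n>=0} a_n x^n with a_0 = 1.
Substitute y = x^r sum a_n x^n and match x^{r+n}. The recurrence is
  D(n) a_n - 4 a_{n-1} - 2 a_{n-2} = 0,  where D(n) = (r+n)(r+n-1) + (-10/3)(r+n) + (4/3).
  a_n = [4 a_{n-1} + 2 a_{n-2}] / D(n).
Since the indicial polynomial factors as (r - r_1)(r - r_2), D(n) = (r_1 + n - r_1)(r_1 + n - r_2) = n(n + 11/3).
Evaluating step by step (a_0 = 1):
  n = 1: D(1) = 1(1 + 11/3) = 14/3; numerator = 4(1) = 4; a_1 = (4)/(14/3) = 6/7
  n = 2: D(2) = 2(2 + 11/3) = 34/3; numerator = 4(6/7) + 2(1) = 38/7; a_2 = (38/7)/(34/3) = 57/119
  n = 3: D(3) = 3(3 + 11/3) = 20; numerator = 4(57/119) + 2(6/7) = 432/119; a_3 = (432/119)/(20) = 108/595
  n = 4: D(4) = 4(4 + 11/3) = 92/3; numerator = 4(108/595) + 2(57/119) = 1002/595; a_4 = (1002/595)/(92/3) = 1503/27370
  n = 5: D(5) = 5(5 + 11/3) = 130/3; numerator = 4(1503/27370) + 2(108/595) = 7974/13685; a_5 = (7974/13685)/(130/3) = 11961/889525

r = 4; a_0 = 1; a_1 = 6/7; a_2 = 57/119; a_3 = 108/595; a_4 = 1503/27370; a_5 = 11961/889525


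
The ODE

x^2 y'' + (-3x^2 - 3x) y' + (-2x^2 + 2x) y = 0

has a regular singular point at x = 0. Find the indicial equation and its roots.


Divide by x^2 to reach normal form y'' + P_1(x) y' + P_2(x) y = 0 with P_1(x) = -3 - 3/x and P_2(x) = -2 + 2/x.
x = 0 is a singular point because the y'-coefficient -3 - 3/x has a pole at x = 0 and the y-coefficient -2 + 2/x has a pole at x = 0.
It is a regular singular point because x P_1(x) = p(x) = -3x - 3 and x^2 P_2(x) = q(x) = -2x^2 + 2x are polynomials, hence analytic at x = 0.
p(0) = -3,  q(0) = 0.
Indicial equation: r(r-1) + p(0) r + q(0) = 0, i.e. r^2 + (p(0) - 1) r + q(0) = 0, i.e. r^2 - 4 r = 0.
Discriminant: (-4)^2 - 4(0) = 16, so r = (4 ± 4)/2.
Solving: r_1 = 4, r_2 = 0.

indicial: r^2 - 4 r = 0; roots r_1 = 4, r_2 = 0
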